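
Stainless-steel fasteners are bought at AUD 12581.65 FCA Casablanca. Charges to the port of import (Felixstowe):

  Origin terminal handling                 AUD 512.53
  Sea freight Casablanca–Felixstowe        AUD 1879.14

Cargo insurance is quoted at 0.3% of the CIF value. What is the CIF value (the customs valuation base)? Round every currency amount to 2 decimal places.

CIF value: AUD 15018.38

Let C be the CIF value. C = FCA price + pre-shipment costs + freight + 0.3% × C
C − 0.3% × C = 12581.65 + 512.53 + 1879.14
0.997 × C = 14973.32
C = 14973.32 / 0.997 = 15018.38
Insurance premium = 0.3% × 15018.38 = 45.06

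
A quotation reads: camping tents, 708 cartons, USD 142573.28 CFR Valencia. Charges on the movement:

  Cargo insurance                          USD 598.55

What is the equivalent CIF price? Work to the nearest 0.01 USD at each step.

CIF price: USD 143171.83

From CFR to CIF, the seller additionally bears: insurance.
CIF price = 142573.28 + 598.55 = 143171.83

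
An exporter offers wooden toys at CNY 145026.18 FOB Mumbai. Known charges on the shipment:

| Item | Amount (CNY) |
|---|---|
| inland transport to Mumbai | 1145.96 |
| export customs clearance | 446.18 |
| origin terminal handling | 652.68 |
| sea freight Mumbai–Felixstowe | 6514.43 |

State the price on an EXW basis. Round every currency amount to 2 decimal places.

Not relevant to the conversion: freight — on the buyer under both terms; not part of either seller's price.
From FOB to EXW, the seller no longer bears: inland to port, export clearance, origin terminal.
EXW price = 145026.18 − 1145.96 − 446.18 − 652.68 = 142781.36

EXW price: CNY 142781.36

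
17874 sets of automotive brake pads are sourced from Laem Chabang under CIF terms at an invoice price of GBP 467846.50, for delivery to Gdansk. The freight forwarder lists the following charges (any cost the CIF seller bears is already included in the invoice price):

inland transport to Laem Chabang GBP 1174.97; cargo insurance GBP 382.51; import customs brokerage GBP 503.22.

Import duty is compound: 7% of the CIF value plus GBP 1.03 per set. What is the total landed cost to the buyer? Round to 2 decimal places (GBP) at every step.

CIF: the seller pays costs through ocean freight and marine insurance to the destination port.
Already in the invoice (seller's account under CIF): inland to port, insurance — exclude.
The CIF price already equals the CIF value: 467846.50
Ad valorem component: 467846.50 × 7% = 32749.26
Specific component: 17874 × 1.03 = 18410.22
Import duty = 32749.26 + 18410.22 = 51159.48
Buyer bears: brokerage 503.22 + duty 51159.48 = 51662.70
Landed cost = invoice 467846.50 + 51662.70 = 519509.20

Total landed cost: GBP 519509.20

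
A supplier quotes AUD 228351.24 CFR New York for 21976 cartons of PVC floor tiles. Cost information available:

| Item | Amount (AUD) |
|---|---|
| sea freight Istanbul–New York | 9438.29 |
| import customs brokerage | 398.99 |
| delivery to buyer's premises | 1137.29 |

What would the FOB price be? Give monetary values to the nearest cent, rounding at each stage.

FOB price: AUD 218912.95

Not relevant to the conversion: brokerage, delivery — on the buyer under both terms; not part of either seller's price.
From CFR to FOB, the seller no longer bears: freight.
FOB price = 228351.24 − 9438.29 = 218912.95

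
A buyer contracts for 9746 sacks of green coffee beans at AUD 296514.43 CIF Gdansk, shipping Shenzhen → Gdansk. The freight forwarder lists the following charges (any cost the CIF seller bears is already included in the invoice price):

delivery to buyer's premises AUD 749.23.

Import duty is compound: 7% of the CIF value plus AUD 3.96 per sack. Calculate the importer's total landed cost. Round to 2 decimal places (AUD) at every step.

CIF: the seller pays costs through ocean freight and marine insurance to the destination port.
The CIF price already equals the CIF value: 296514.43
Ad valorem component: 296514.43 × 7% = 20756.01
Specific component: 9746 × 3.96 = 38594.16
Import duty = 20756.01 + 38594.16 = 59350.17
Buyer bears: delivery 749.23 + duty 59350.17 = 60099.40
Landed cost = invoice 296514.43 + 60099.40 = 356613.83

Total landed cost: AUD 356613.83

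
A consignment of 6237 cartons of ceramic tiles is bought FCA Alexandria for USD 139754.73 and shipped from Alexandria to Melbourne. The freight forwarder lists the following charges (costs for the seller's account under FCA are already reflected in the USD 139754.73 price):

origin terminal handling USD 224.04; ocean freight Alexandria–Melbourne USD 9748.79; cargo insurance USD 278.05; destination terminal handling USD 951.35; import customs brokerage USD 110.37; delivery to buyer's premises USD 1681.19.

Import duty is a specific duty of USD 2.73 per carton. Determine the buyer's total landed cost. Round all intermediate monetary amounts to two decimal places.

FCA: the seller delivers export-cleared goods to the carrier; the buyer bears costs from that point.
CIF value = FCA price + origin terminal + freight + insurance = 139754.73 + 224.04 + 9748.79 + 278.05 = 150005.61
Import duty = 6237 × 2.73 = 17027.01
Buyer bears: origin terminal 224.04 + freight 9748.79 + insurance 278.05 + destination terminal 951.35 + brokerage 110.37 + delivery 1681.19 + duty 17027.01 = 30020.80
Landed cost = invoice 139754.73 + 30020.80 = 169775.53

Total landed cost: USD 169775.53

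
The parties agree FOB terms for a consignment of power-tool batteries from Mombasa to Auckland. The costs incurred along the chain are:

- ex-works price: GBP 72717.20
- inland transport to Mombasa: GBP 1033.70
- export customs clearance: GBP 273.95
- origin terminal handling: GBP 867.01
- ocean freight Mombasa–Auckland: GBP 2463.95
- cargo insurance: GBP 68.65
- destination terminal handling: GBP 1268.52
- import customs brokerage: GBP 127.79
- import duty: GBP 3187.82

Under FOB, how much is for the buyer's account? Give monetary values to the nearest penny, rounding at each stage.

FOB: the seller bears costs until goods are on board at the origin port; the buyer bears freight, insurance and all costs thereafter.
Seller's account: goods 72717.20 + inland to port 1033.70 + export clearance 273.95 + origin terminal 867.01 = 74891.86
Buyer's account: freight 2463.95 + insurance 68.65 + destination terminal 1268.52 + brokerage 127.79 + duty 3187.82 = 7116.73

Buyer's account: GBP 7116.73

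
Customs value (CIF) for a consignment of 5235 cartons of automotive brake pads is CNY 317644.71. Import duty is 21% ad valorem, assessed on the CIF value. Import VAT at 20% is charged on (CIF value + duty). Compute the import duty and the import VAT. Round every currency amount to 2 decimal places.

Import duty: CNY 66705.39; import VAT: CNY 76870.02

Import duty = 317644.71 × 21% = 66705.39
VAT base = CIF + duty = 317644.71 + 66705.39 = 384350.10
Import VAT = 384350.10 × 20% = 76870.02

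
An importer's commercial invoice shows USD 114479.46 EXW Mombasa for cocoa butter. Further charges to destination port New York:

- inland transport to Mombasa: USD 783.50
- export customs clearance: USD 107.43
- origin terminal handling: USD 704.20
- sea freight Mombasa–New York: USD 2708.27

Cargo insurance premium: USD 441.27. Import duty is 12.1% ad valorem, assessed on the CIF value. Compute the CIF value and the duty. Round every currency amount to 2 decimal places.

CIF value: USD 119224.13; import duty: USD 14426.12

CIF = EXW price + pre-shipment costs + freight + insurance
CIF = 114479.46 + 783.50 + 107.43 + 704.20 + 2708.27 + 441.27 = 119224.13
Import duty = 119224.13 × 12.1% = 14426.12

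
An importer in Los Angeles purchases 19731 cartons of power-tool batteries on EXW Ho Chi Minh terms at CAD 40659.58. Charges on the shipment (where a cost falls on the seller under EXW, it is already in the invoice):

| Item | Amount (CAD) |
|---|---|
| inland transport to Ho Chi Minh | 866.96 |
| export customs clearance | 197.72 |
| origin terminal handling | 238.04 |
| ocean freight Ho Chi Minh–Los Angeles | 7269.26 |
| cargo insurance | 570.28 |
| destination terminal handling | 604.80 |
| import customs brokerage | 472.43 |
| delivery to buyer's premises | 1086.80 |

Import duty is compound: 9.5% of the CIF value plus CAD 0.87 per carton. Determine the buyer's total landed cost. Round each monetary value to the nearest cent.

Total landed cost: CAD 73863.01

EXW: the seller makes goods available at their premises; the buyer bears all onward costs.
CIF value = EXW price + inland to port + export clearance + origin terminal + freight + insurance = 40659.58 + 866.96 + 197.72 + 238.04 + 7269.26 + 570.28 = 49801.84
Ad valorem component: 49801.84 × 9.5% = 4731.17
Specific component: 19731 × 0.87 = 17165.97
Import duty = 4731.17 + 17165.97 = 21897.14
Buyer bears: inland to port 866.96 + export clearance 197.72 + origin terminal 238.04 + freight 7269.26 + insurance 570.28 + destination terminal 604.80 + brokerage 472.43 + delivery 1086.80 + duty 21897.14 = 33203.43
Landed cost = invoice 40659.58 + 33203.43 = 73863.01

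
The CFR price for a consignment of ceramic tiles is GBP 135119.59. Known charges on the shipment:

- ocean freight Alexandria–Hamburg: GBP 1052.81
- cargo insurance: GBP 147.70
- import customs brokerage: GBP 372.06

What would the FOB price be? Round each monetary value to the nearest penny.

FOB price: GBP 134066.78

Not relevant to the conversion: brokerage, insurance — on the buyer under both terms; not part of either seller's price.
From CFR to FOB, the seller no longer bears: freight.
FOB price = 135119.59 − 1052.81 = 134066.78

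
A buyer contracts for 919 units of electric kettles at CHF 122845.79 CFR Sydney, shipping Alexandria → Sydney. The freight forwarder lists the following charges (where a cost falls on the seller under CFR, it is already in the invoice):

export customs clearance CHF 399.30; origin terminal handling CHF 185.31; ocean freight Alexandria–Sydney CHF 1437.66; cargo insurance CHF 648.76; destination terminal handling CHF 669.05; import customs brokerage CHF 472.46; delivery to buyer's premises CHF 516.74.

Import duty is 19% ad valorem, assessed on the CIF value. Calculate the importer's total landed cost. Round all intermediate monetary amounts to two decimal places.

Total landed cost: CHF 148616.76

CFR: the seller pays costs through ocean freight to the destination port, but not insurance.
Already in the invoice (seller's account under CFR): export clearance, origin terminal, freight — exclude.
CIF value = CFR price + insurance = 122845.79 + 648.76 = 123494.55
Import duty = 123494.55 × 19% = 23463.96
Buyer bears: insurance 648.76 + destination terminal 669.05 + brokerage 472.46 + delivery 516.74 + duty 23463.96 = 25770.97
Landed cost = invoice 122845.79 + 25770.97 = 148616.76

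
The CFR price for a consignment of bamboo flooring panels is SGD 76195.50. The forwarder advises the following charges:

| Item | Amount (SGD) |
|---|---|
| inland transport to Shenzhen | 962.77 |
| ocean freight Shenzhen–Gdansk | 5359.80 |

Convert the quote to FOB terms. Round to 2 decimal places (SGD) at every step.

Not relevant to the conversion: inland to port — on the seller under both CFR and FOB; already in the CFR price and stays in the FOB price.
From CFR to FOB, the seller no longer bears: freight.
FOB price = 76195.50 − 5359.80 = 70835.70

FOB price: SGD 70835.70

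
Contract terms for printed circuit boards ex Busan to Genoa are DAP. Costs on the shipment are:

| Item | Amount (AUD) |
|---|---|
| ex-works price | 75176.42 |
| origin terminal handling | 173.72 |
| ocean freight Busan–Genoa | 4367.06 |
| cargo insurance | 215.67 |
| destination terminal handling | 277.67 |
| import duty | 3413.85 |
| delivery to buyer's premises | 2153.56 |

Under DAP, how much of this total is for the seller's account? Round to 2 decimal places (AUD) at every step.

Seller's account: AUD 82364.10

DAP: the seller bears all costs to the named destination except import duty and clearance.
Seller's account: goods 75176.42 + origin terminal 173.72 + freight 4367.06 + insurance 215.67 + destination terminal 277.67 + delivery 2153.56 = 82364.10
Buyer's account: duty 3413.85 = 3413.85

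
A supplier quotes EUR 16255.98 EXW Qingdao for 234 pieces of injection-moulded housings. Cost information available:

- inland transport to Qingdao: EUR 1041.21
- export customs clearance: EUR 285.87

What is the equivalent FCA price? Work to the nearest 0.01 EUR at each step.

FCA price: EUR 17583.06

From EXW to FCA, the seller additionally bears: inland to port, export clearance.
FCA price = 16255.98 + 1041.21 + 285.87 = 17583.06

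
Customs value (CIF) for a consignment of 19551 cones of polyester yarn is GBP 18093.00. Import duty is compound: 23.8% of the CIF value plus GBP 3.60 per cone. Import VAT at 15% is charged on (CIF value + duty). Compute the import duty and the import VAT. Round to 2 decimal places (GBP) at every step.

Import duty: GBP 74689.73; import VAT: GBP 13917.41

Ad valorem component: 18093.00 × 23.8% = 4306.13
Specific component: 19551 × 3.60 = 70383.60
Import duty = 4306.13 + 70383.60 = 74689.73
VAT base = CIF + duty = 18093.00 + 74689.73 = 92782.73
Import VAT = 92782.73 × 15% = 13917.41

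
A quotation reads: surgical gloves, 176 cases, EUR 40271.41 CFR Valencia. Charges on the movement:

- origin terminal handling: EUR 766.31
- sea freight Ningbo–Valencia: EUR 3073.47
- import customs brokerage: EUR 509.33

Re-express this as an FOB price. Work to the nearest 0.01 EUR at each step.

Not relevant to the conversion: origin terminal — on the seller under both CFR and FOB; already in the CFR price and stays in the FOB price. brokerage — on the buyer under both terms; not part of either seller's price.
From CFR to FOB, the seller no longer bears: freight.
FOB price = 40271.41 − 3073.47 = 37197.94

FOB price: EUR 37197.94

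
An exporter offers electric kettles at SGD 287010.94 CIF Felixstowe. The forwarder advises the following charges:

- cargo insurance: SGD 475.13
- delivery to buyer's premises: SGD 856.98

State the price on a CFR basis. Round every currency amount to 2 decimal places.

CFR price: SGD 286535.81

Not relevant to the conversion: delivery — on the buyer under both terms; not part of either seller's price.
From CIF to CFR, the seller no longer bears: insurance.
CFR price = 287010.94 − 475.13 = 286535.81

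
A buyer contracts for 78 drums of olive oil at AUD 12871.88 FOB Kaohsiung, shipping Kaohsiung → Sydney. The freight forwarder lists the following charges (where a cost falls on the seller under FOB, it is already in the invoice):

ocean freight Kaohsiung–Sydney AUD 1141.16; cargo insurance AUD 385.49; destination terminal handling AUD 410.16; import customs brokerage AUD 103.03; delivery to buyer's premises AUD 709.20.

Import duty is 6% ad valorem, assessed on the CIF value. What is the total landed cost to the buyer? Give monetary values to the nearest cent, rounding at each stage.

Total landed cost: AUD 16484.83

FOB: the seller bears costs until goods are on board at the origin port; the buyer bears freight, insurance and all costs thereafter.
CIF value = FOB price + freight + insurance = 12871.88 + 1141.16 + 385.49 = 14398.53
Import duty = 14398.53 × 6% = 863.91
Buyer bears: freight 1141.16 + insurance 385.49 + destination terminal 410.16 + brokerage 103.03 + delivery 709.20 + duty 863.91 = 3612.95
Landed cost = invoice 12871.88 + 3612.95 = 16484.83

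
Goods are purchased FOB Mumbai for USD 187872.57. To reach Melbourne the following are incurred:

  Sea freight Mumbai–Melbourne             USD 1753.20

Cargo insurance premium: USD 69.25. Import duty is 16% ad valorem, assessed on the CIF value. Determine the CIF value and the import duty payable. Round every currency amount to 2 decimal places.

CIF value: USD 189695.02; import duty: USD 30351.20

CIF = FOB price + freight + insurance
CIF = 187872.57 + 1753.20 + 69.25 = 189695.02
Import duty = 189695.02 × 16% = 30351.20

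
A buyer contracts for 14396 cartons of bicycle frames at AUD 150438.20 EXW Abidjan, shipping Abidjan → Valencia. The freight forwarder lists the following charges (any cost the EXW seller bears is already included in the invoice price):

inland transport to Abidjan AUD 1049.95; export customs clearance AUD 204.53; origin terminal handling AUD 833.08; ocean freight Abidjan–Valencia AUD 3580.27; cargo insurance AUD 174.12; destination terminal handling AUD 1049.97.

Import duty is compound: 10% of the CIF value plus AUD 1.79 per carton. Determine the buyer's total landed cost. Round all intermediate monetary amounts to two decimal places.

EXW: the seller makes goods available at their premises; the buyer bears all onward costs.
CIF value = EXW price + inland to port + export clearance + origin terminal + freight + insurance = 150438.20 + 1049.95 + 204.53 + 833.08 + 3580.27 + 174.12 = 156280.15
Ad valorem component: 156280.15 × 10% = 15628.02
Specific component: 14396 × 1.79 = 25768.84
Import duty = 15628.02 + 25768.84 = 41396.86
Buyer bears: inland to port 1049.95 + export clearance 204.53 + origin terminal 833.08 + freight 3580.27 + insurance 174.12 + destination terminal 1049.97 + duty 41396.86 = 48288.78
Landed cost = invoice 150438.20 + 48288.78 = 198726.98

Total landed cost: AUD 198726.98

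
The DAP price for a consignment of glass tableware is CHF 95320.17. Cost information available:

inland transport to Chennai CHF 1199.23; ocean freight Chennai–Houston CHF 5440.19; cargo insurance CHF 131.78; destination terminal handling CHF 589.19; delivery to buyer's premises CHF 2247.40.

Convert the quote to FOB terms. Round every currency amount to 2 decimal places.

Not relevant to the conversion: inland to port — on the seller under both DAP and FOB; already in the DAP price and stays in the FOB price.
From DAP to FOB, the seller no longer bears: freight, insurance, destination terminal, delivery.
FOB price = 95320.17 − 5440.19 − 131.78 − 589.19 − 2247.40 = 86911.61

FOB price: CHF 86911.61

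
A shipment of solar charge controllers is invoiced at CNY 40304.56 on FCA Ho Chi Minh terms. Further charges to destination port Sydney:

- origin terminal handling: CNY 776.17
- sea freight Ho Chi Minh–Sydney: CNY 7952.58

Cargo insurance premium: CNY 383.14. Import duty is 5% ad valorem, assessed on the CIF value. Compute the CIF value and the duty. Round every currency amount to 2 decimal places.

CIF = FCA price + pre-shipment costs + freight + insurance
CIF = 40304.56 + 776.17 + 7952.58 + 383.14 = 49416.45
Import duty = 49416.45 × 5% = 2470.82

CIF value: CNY 49416.45; import duty: CNY 2470.82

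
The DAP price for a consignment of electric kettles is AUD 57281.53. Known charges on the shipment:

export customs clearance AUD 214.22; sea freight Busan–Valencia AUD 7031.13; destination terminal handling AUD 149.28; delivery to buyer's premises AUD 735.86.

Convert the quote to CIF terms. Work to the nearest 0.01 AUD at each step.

Not relevant to the conversion: freight, export clearance — on the seller under both DAP and CIF; already in the DAP price and stays in the CIF price.
From DAP to CIF, the seller no longer bears: destination terminal, delivery.
CIF price = 57281.53 − 149.28 − 735.86 = 56396.39

CIF price: AUD 56396.39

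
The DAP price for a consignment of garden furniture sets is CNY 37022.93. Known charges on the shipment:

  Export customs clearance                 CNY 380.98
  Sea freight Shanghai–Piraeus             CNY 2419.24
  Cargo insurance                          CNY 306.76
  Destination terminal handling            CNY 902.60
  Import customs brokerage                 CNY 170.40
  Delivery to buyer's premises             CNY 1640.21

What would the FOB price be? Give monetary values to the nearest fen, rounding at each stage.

Not relevant to the conversion: export clearance — on the seller under both DAP and FOB; already in the DAP price and stays in the FOB price. brokerage — on the buyer under both terms; not part of either seller's price.
From DAP to FOB, the seller no longer bears: freight, insurance, destination terminal, delivery.
FOB price = 37022.93 − 2419.24 − 306.76 − 902.60 − 1640.21 = 31754.12

FOB price: CNY 31754.12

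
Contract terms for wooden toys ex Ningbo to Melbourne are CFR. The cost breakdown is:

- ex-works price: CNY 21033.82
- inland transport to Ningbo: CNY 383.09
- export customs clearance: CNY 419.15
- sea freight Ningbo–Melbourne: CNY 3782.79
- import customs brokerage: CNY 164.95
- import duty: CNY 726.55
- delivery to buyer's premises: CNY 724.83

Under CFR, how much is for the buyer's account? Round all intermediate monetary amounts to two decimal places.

CFR: the seller pays costs through ocean freight to the destination port, but not insurance.
Seller's account: goods 21033.82 + inland to port 383.09 + export clearance 419.15 + freight 3782.79 = 25618.85
Buyer's account: brokerage 164.95 + duty 726.55 + delivery 724.83 = 1616.33

Buyer's account: CNY 1616.33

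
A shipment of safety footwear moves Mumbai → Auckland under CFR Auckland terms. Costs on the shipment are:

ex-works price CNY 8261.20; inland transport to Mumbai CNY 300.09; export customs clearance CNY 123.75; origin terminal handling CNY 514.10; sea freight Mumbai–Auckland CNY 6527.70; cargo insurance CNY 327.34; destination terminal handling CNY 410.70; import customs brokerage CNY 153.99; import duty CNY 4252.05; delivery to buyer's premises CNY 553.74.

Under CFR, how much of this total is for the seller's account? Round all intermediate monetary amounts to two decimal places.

Seller's account: CNY 15726.84

CFR: the seller pays costs through ocean freight to the destination port, but not insurance.
Seller's account: goods 8261.20 + inland to port 300.09 + export clearance 123.75 + origin terminal 514.10 + freight 6527.70 = 15726.84
Buyer's account: insurance 327.34 + destination terminal 410.70 + brokerage 153.99 + duty 4252.05 + delivery 553.74 = 5697.82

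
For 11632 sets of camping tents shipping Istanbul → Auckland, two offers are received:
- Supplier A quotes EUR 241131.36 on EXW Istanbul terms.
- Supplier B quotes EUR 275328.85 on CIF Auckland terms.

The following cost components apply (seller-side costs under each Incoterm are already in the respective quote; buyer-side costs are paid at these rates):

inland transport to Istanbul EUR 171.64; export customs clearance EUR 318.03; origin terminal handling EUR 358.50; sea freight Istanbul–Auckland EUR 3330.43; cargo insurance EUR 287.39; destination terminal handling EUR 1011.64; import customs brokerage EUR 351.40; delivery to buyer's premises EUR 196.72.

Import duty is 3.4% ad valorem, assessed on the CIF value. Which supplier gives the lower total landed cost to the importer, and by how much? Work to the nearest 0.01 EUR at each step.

Supplier A (EXW):
CIF value = EXW price + inland to port + export clearance + origin terminal + freight + insurance = 241131.36 + 171.64 + 318.03 + 358.50 + 3330.43 + 287.39 = 245597.35
Import duty = 245597.35 × 3.4% = 8350.31
Buyer bears (A): 171.64 + 318.03 + 358.50 + 3330.43 + 287.39 + 1011.64 + 351.40 + 196.72 = 6025.75
Landed cost (A) = invoice 241131.36 + 6025.75 + duty 8350.31 = 255507.42
Supplier B (CIF):
The CIF price already equals the CIF value: 275328.85
Import duty = 275328.85 × 3.4% = 9361.18
Buyer bears (B): 1011.64 + 351.40 + 196.72 = 1559.76
Landed cost (B) = invoice 275328.85 + 1559.76 + duty 9361.18 = 286249.79
Difference = |255507.42 − 286249.79| = 30742.37

Supplier A is cheaper by EUR 30742.37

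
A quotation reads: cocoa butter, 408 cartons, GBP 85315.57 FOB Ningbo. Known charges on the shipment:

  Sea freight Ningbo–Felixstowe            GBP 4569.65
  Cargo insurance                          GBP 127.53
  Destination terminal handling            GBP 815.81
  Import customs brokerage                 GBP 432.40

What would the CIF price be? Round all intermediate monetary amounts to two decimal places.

CIF price: GBP 90012.75

Not relevant to the conversion: brokerage, destination terminal — on the buyer under both terms; not part of either seller's price.
From FOB to CIF, the seller additionally bears: freight, insurance.
CIF price = 85315.57 + 4569.65 + 127.53 = 90012.75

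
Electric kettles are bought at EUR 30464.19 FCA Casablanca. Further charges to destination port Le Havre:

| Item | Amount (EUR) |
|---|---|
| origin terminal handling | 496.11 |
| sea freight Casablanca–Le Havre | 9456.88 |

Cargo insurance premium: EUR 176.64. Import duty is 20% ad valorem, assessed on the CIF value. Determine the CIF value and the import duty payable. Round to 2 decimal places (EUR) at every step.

CIF value: EUR 40593.82; import duty: EUR 8118.76

CIF = FCA price + pre-shipment costs + freight + insurance
CIF = 30464.19 + 496.11 + 9456.88 + 176.64 = 40593.82
Import duty = 40593.82 × 20% = 8118.76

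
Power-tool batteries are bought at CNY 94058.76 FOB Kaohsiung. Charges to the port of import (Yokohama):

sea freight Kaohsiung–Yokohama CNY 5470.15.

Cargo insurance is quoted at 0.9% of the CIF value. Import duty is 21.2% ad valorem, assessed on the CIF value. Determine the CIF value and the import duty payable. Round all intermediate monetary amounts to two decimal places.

CIF value: CNY 100432.81; import duty: CNY 21291.76

Let C be the CIF value. C = FOB price + freight + 0.9% × C
C − 0.9% × C = 94058.76 + 5470.15
0.991 × C = 99528.91
C = 99528.91 / 0.991 = 100432.81
Insurance premium = 0.9% × 100432.81 = 903.90
Import duty = 100432.81 × 21.2% = 21291.76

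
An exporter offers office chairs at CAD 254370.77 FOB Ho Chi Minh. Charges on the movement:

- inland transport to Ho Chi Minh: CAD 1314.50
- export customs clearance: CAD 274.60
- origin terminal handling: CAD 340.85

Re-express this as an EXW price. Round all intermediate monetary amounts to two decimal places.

From FOB to EXW, the seller no longer bears: inland to port, export clearance, origin terminal.
EXW price = 254370.77 − 1314.50 − 274.60 − 340.85 = 252440.82

EXW price: CAD 252440.82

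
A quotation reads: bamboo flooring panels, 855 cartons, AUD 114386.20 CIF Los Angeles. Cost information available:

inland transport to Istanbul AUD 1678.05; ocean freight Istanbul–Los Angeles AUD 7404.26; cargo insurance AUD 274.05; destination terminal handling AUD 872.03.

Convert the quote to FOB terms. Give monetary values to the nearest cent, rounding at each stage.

Not relevant to the conversion: inland to port — on the seller under both CIF and FOB; already in the CIF price and stays in the FOB price. destination terminal — on the buyer under both terms; not part of either seller's price.
From CIF to FOB, the seller no longer bears: freight, insurance.
FOB price = 114386.20 − 7404.26 − 274.05 = 106707.89

FOB price: AUD 106707.89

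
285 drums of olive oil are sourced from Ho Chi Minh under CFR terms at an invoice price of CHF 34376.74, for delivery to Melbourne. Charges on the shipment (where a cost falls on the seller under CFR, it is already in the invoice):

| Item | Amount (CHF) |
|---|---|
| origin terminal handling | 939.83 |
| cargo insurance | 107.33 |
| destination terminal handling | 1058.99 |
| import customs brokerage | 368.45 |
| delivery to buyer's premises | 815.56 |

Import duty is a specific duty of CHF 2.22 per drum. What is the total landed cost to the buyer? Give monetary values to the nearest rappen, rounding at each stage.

CFR: the seller pays costs through ocean freight to the destination port, but not insurance.
Already in the invoice (seller's account under CFR): origin terminal — exclude.
CIF value = CFR price + insurance = 34376.74 + 107.33 = 34484.07
Import duty = 285 × 2.22 = 632.70
Buyer bears: insurance 107.33 + destination terminal 1058.99 + brokerage 368.45 + delivery 815.56 + duty 632.70 = 2983.03
Landed cost = invoice 34376.74 + 2983.03 = 37359.77

Total landed cost: CHF 37359.77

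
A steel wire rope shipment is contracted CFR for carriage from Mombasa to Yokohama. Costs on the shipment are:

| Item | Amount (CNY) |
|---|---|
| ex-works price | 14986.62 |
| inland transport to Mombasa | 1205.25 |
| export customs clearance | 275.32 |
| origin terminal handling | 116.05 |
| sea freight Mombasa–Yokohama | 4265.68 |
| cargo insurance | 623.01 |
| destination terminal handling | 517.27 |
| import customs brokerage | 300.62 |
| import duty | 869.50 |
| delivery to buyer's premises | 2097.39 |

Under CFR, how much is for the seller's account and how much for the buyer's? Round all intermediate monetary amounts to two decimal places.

Seller: CNY 20848.92; buyer: CNY 4407.79

CFR: the seller pays costs through ocean freight to the destination port, but not insurance.
Seller's account: goods 14986.62 + inland to port 1205.25 + export clearance 275.32 + origin terminal 116.05 + freight 4265.68 = 20848.92
Buyer's account: insurance 623.01 + destination terminal 517.27 + brokerage 300.62 + duty 869.50 + delivery 2097.39 = 4407.79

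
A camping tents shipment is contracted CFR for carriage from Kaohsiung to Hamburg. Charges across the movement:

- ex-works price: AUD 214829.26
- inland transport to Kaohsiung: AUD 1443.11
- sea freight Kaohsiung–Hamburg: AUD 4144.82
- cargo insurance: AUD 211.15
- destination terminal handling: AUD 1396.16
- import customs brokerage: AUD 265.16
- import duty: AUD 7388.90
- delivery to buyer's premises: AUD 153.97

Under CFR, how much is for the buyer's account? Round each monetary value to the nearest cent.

CFR: the seller pays costs through ocean freight to the destination port, but not insurance.
Seller's account: goods 214829.26 + inland to port 1443.11 + freight 4144.82 = 220417.19
Buyer's account: insurance 211.15 + destination terminal 1396.16 + brokerage 265.16 + duty 7388.90 + delivery 153.97 = 9415.34

Buyer's account: AUD 9415.34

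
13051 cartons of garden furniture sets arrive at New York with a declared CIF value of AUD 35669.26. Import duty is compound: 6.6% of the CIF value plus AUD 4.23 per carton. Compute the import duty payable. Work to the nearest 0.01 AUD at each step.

Import duty: AUD 57559.90

Ad valorem component: 35669.26 × 6.6% = 2354.17
Specific component: 13051 × 4.23 = 55205.73
Import duty = 2354.17 + 55205.73 = 57559.90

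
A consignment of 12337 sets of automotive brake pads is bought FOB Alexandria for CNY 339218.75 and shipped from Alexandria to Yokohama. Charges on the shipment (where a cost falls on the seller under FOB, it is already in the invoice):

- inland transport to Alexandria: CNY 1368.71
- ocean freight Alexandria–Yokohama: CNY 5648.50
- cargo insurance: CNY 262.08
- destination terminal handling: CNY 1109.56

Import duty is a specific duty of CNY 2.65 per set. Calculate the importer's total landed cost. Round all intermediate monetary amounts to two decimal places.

FOB: the seller bears costs until goods are on board at the origin port; the buyer bears freight, insurance and all costs thereafter.
Already in the invoice (seller's account under FOB): inland to port — exclude.
CIF value = FOB price + freight + insurance = 339218.75 + 5648.50 + 262.08 = 345129.33
Import duty = 12337 × 2.65 = 32693.05
Buyer bears: freight 5648.50 + insurance 262.08 + destination terminal 1109.56 + duty 32693.05 = 39713.19
Landed cost = invoice 339218.75 + 39713.19 = 378931.94

Total landed cost: CNY 378931.94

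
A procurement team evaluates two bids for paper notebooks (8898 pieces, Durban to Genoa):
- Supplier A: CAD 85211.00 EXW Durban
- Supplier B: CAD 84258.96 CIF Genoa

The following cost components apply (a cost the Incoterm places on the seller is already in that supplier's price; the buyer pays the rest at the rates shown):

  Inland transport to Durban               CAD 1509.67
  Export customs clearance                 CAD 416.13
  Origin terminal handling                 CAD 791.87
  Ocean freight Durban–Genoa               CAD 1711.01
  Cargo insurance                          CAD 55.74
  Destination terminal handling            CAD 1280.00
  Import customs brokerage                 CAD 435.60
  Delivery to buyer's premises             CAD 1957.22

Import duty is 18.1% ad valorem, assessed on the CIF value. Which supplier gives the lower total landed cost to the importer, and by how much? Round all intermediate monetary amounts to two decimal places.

Supplier A (EXW):
CIF value = EXW price + inland to port + export clearance + origin terminal + freight + insurance = 85211.00 + 1509.67 + 416.13 + 791.87 + 1711.01 + 55.74 = 89695.42
Import duty = 89695.42 × 18.1% = 16234.87
Buyer bears (A): 1509.67 + 416.13 + 791.87 + 1711.01 + 55.74 + 1280.00 + 435.60 + 1957.22 = 8157.24
Landed cost (A) = invoice 85211.00 + 8157.24 + duty 16234.87 = 109603.11
Supplier B (CIF):
The CIF price already equals the CIF value: 84258.96
Import duty = 84258.96 × 18.1% = 15250.87
Buyer bears (B): 1280.00 + 435.60 + 1957.22 = 3672.82
Landed cost (B) = invoice 84258.96 + 3672.82 + duty 15250.87 = 103182.65
Difference = |109603.11 − 103182.65| = 6420.46

Supplier B is cheaper by CAD 6420.46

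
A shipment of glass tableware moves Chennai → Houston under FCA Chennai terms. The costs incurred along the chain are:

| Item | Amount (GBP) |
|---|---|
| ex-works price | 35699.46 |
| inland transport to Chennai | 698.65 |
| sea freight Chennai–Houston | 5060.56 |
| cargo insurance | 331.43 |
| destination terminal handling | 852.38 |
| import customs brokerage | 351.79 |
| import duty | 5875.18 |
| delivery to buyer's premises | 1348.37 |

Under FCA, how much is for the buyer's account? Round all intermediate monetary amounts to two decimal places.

Buyer's account: GBP 13819.71

FCA: the seller delivers export-cleared goods to the carrier; the buyer bears costs from that point.
Seller's account: goods 35699.46 + inland to port 698.65 = 36398.11
Buyer's account: freight 5060.56 + insurance 331.43 + destination terminal 852.38 + brokerage 351.79 + duty 5875.18 + delivery 1348.37 = 13819.71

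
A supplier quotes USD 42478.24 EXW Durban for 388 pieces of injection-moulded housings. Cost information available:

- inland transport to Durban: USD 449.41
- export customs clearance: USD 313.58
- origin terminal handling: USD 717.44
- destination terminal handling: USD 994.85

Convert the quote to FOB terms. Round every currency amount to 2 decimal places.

Not relevant to the conversion: destination terminal — on the buyer under both terms; not part of either seller's price.
From EXW to FOB, the seller additionally bears: inland to port, export clearance, origin terminal.
FOB price = 42478.24 + 449.41 + 313.58 + 717.44 = 43958.67

FOB price: USD 43958.67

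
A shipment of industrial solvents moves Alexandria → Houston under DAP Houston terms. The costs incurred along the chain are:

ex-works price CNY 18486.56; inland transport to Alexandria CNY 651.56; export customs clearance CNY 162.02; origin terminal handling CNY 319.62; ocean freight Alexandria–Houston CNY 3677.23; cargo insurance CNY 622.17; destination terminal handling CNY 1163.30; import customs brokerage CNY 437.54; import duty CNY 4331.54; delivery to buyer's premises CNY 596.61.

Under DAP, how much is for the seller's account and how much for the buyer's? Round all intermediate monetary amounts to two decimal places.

DAP: the seller bears all costs to the named destination except import duty and clearance.
Seller's account: goods 18486.56 + inland to port 651.56 + export clearance 162.02 + origin terminal 319.62 + freight 3677.23 + insurance 622.17 + destination terminal 1163.30 + delivery 596.61 = 25679.07
Buyer's account: brokerage 437.54 + duty 4331.54 = 4769.08

Seller: CNY 25679.07; buyer: CNY 4769.08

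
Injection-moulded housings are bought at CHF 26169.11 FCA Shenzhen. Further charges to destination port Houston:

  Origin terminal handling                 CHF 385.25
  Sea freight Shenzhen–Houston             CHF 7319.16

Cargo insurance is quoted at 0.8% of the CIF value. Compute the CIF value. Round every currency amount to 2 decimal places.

CIF value: CHF 34146.69

Let C be the CIF value. C = FCA price + pre-shipment costs + freight + 0.8% × C
C − 0.8% × C = 26169.11 + 385.25 + 7319.16
0.992 × C = 33873.52
C = 33873.52 / 0.992 = 34146.69
Insurance premium = 0.8% × 34146.69 = 273.17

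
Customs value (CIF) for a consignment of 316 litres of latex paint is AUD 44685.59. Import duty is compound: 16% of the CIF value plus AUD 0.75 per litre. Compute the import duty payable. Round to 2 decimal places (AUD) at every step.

Ad valorem component: 44685.59 × 16% = 7149.69
Specific component: 316 × 0.75 = 237.00
Import duty = 7149.69 + 237.00 = 7386.69

Import duty: AUD 7386.69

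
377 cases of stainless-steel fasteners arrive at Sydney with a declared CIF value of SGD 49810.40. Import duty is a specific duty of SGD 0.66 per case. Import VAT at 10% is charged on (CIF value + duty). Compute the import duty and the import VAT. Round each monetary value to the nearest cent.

Import duty = 377 × 0.66 = 248.82
VAT base = CIF + duty = 49810.40 + 248.82 = 50059.22
Import VAT = 50059.22 × 10% = 5005.92

Import duty: SGD 248.82; import VAT: SGD 5005.92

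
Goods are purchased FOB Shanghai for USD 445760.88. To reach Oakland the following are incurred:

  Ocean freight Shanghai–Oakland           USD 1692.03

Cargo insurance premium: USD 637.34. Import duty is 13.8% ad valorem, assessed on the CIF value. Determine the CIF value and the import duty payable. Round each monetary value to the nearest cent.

CIF value: USD 448090.25; import duty: USD 61836.45

CIF = FOB price + freight + insurance
CIF = 445760.88 + 1692.03 + 637.34 = 448090.25
Import duty = 448090.25 × 13.8% = 61836.45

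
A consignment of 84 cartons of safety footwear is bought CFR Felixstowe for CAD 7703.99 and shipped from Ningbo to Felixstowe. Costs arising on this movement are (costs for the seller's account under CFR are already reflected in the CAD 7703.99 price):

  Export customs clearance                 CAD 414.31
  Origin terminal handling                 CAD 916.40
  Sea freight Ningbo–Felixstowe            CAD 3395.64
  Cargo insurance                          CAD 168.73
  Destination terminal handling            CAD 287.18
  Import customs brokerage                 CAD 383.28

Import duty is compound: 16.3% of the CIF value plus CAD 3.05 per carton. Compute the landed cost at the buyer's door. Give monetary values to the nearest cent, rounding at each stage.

CFR: the seller pays costs through ocean freight to the destination port, but not insurance.
Already in the invoice (seller's account under CFR): export clearance, origin terminal, freight — exclude.
CIF value = CFR price + insurance = 7703.99 + 168.73 = 7872.72
Ad valorem component: 7872.72 × 16.3% = 1283.25
Specific component: 84 × 3.05 = 256.20
Import duty = 1283.25 + 256.20 = 1539.45
Buyer bears: insurance 168.73 + destination terminal 287.18 + brokerage 383.28 + duty 1539.45 = 2378.64
Landed cost = invoice 7703.99 + 2378.64 = 10082.63

Total landed cost: CAD 10082.63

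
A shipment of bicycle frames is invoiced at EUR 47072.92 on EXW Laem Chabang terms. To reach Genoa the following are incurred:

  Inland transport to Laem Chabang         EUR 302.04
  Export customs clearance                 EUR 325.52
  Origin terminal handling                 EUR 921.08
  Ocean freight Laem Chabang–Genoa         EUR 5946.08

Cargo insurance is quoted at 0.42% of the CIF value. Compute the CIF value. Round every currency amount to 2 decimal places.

Let C be the CIF value. C = EXW price + pre-shipment costs + freight + 0.42% × C
C − 0.42% × C = 47072.92 + 302.04 + 325.52 + 921.08 + 5946.08
0.9958 × C = 54567.64
C = 54567.64 / 0.9958 = 54797.79
Insurance premium = 0.42% × 54797.79 = 230.15

CIF value: EUR 54797.79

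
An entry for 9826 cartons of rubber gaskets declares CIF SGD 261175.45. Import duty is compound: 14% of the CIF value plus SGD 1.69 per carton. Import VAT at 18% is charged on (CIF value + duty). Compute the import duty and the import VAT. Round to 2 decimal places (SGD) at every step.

Ad valorem component: 261175.45 × 14% = 36564.56
Specific component: 9826 × 1.69 = 16605.94
Import duty = 36564.56 + 16605.94 = 53170.50
VAT base = CIF + duty = 261175.45 + 53170.50 = 314345.95
Import VAT = 314345.95 × 18% = 56582.27

Import duty: SGD 53170.50; import VAT: SGD 56582.27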